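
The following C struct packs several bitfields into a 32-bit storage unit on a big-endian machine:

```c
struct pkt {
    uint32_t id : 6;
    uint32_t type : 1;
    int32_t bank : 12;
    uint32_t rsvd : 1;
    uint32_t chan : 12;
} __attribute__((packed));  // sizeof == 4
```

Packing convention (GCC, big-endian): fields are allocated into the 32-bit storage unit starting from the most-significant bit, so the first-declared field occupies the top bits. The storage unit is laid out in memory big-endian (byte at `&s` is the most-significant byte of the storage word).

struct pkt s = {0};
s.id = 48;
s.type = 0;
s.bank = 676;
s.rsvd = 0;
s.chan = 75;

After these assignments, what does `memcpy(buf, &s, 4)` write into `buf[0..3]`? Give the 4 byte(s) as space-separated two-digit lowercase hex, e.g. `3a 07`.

c0 54 80 4b

id (6b) val=48 bits=0x30 at bit 26: 0xc0000000
type (1b) val=0 bits=0x0 at bit 25: 0xc0000000
bank (12b) val=676 bits=0x2a4 at bit 13: 0xc0548000
rsvd (1b) val=0 bits=0x0 at bit 12: 0xc0548000
chan (12b) val=75 bits=0x4b at bit 0: 0xc054804b
word = 0xc054804b → big-endian bytes:
  [0]=0xc0  [1]=0x54  [2]=0x80  [3]=0x4b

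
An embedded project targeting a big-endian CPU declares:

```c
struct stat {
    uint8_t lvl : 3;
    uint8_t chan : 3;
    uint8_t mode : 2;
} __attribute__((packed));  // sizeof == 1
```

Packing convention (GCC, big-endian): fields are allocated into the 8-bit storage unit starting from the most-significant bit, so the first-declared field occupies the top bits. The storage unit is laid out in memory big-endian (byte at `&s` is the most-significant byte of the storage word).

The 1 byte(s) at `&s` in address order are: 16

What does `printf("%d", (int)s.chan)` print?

[0]=0x16 (big-endian) → word 0x16
lvl [5+:3] = (word>>5) & 0x7 = 0
chan [2+:3] = (word>>2) & 0x7 = 5  ←
mode [0+:2] = (word>>0) & 0x3 = 2

5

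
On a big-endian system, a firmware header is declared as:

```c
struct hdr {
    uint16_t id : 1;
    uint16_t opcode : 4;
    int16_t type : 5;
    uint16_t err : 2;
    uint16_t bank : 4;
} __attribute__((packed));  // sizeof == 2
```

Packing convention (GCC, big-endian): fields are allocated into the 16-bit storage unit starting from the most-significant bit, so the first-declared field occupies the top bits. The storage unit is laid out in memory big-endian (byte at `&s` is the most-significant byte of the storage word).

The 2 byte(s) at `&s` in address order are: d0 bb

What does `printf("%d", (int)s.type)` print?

2

[0]=0xd0 [1]=0xbb (big-endian) → word 0xd0bb
id [15+:1] = (word>>15) & 0x1 = 1
opcode [11+:4] = (word>>11) & 0xf = 10
type [6+:5] = (word>>6) & 0x1f = 2  ←
err [4+:2] = (word>>4) & 0x3 = 3
bank [0+:4] = (word>>0) & 0xf = 11
type signed 5b, MSB=0: value = 2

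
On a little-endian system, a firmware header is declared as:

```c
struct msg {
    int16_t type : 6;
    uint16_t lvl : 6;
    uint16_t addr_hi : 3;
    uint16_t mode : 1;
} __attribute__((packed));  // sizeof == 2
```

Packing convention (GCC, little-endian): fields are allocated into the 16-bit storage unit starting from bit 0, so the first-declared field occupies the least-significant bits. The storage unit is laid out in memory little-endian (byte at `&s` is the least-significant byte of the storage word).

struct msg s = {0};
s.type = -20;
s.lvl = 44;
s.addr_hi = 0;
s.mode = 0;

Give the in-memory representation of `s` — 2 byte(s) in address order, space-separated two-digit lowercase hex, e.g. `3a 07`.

type:6 = -20 → 0x2c << 0 → word 0x002c
lvl:6 = 44 → 0x2c << 6 → word 0x0b2c
addr_hi:3 = 0 → 0x0 << 12 → word 0x0b2c
mode:1 = 0 → 0x0 << 15 → word 0x0b2c
word = 0x0b2c → little-endian bytes:
  [0]=0x2c  [1]=0x0b

2c 0b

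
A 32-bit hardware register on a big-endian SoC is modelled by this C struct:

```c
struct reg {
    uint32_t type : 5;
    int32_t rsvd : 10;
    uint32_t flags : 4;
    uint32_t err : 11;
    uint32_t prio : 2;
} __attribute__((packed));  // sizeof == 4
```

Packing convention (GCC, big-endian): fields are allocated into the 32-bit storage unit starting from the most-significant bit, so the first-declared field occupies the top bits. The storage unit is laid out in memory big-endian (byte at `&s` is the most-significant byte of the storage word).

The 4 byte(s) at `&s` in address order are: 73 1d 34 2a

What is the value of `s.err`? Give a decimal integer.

1290

[0]=0x73 [1]=0x1d [2]=0x34 [3]=0x2a (big-endian) → word 0x731d342a
type [27+:5] = (word>>27) & 0x1f = 14
rsvd [17+:10] = (word>>17) & 0x3ff = 398
flags [13+:4] = (word>>13) & 0xf = 9
err [2+:11] = (word>>2) & 0x7ff = 1290  ←
prio [0+:2] = (word>>0) & 0x3 = 2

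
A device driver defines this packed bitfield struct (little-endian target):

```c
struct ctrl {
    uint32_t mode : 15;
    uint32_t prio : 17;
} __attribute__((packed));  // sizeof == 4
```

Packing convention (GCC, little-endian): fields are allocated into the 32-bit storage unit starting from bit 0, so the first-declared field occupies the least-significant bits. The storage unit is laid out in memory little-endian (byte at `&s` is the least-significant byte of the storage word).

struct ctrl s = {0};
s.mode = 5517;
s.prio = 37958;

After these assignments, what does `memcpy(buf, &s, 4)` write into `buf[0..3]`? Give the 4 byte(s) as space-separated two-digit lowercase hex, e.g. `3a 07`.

8d 15 23 4a

mode:15 = 5517 → 0x158d << 0 → word 0x0000158d
prio:17 = 37958 → 0x9446 << 15 → word 0x4a23158d
word = 0x4a23158d → little-endian bytes:
  [0]=0x8d  [1]=0x15  [2]=0x23  [3]=0x4a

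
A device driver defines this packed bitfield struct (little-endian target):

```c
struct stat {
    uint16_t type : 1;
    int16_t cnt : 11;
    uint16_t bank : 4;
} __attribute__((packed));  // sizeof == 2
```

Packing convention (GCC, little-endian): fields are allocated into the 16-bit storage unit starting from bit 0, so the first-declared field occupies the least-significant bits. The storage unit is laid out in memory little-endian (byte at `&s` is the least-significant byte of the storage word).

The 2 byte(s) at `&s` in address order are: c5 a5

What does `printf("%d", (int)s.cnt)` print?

738

[0]=0xc5 [1]=0xa5 (little-endian) → word 0xa5c5
type:1 @ bit 0 → (0xa5c5>>0)&0x1 = 0x1
cnt:11 @ bit 1 → (0xa5c5>>1)&0x7ff = 0x2e2  ←
bank:4 @ bit 12 → (0xa5c5>>12)&0xf = 0xa
cnt signed 11b, MSB=0: value = 738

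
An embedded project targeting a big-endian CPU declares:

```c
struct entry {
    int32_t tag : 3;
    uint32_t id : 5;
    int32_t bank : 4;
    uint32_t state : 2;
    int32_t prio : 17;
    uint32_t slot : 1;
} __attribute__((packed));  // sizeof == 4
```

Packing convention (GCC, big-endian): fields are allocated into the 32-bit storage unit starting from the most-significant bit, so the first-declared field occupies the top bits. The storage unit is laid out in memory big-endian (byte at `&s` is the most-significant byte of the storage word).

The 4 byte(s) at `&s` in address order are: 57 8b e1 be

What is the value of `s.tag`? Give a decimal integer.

2

[0]=0x57 [1]=0x8b [2]=0xe1 [3]=0xbe (big-endian) → word 0x578be1be
tag:3 @ bit 29 → (0x578be1be>>29)&0x7 = 0x2  ←
id:5 @ bit 24 → (0x578be1be>>24)&0x1f = 0x17
bank:4 @ bit 20 → (0x578be1be>>20)&0xf = 0x8
state:2 @ bit 18 → (0x578be1be>>18)&0x3 = 0x2
prio:17 @ bit 1 → (0x578be1be>>1)&0x1ffff = 0x1f0df
slot:1 @ bit 0 → (0x578be1be>>0)&0x1 = 0x0
tag signed 3b, MSB=0: value = 2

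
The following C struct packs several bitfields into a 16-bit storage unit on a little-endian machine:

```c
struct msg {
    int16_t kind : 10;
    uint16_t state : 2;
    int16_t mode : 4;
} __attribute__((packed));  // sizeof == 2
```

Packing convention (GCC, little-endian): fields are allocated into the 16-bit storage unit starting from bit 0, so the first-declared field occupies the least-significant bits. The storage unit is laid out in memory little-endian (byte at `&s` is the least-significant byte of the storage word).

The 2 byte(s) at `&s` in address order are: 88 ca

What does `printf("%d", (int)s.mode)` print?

[0]=0x88 [1]=0xca (little-endian) → word 0xca88
kind:10 @ bit 0 → (0xca88>>0)&0x3ff = 0x288
state:2 @ bit 10 → (0xca88>>10)&0x3 = 0x2
mode:4 @ bit 12 → (0xca88>>12)&0xf = 0xc  ←
mode signed 4b, MSB=1: 12 - 16 = -4

-4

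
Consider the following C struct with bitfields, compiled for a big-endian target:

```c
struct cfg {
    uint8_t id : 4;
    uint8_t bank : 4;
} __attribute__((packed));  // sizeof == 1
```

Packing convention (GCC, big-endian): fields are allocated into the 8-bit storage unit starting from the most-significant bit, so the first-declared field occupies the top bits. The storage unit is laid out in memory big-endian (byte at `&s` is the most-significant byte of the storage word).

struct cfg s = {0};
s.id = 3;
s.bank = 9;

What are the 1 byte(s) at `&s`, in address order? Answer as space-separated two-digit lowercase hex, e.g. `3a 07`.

[4+:4] id=3 & 0xf = 0x3; word=0x30
[0+:4] bank=9 & 0xf = 0x9; word=0x39
word = 0x39 → big-endian bytes:
  [0]=0x39

39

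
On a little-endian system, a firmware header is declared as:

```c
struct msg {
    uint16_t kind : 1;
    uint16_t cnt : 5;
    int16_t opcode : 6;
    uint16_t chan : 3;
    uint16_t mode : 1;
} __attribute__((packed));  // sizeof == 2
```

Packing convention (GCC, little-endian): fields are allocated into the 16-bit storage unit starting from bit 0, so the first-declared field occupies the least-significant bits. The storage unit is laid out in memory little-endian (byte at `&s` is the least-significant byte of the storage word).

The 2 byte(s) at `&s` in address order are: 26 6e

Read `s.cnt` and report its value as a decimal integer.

[0]=0x26 [1]=0x6e (little-endian) → word 0x6e26
kind:1 @ bit 0 → (0x6e26>>0)&0x1 = 0x0
cnt:5 @ bit 1 → (0x6e26>>1)&0x1f = 0x13  ←
opcode:6 @ bit 6 → (0x6e26>>6)&0x3f = 0x38
chan:3 @ bit 12 → (0x6e26>>12)&0x7 = 0x6
mode:1 @ bit 15 → (0x6e26>>15)&0x1 = 0x0

19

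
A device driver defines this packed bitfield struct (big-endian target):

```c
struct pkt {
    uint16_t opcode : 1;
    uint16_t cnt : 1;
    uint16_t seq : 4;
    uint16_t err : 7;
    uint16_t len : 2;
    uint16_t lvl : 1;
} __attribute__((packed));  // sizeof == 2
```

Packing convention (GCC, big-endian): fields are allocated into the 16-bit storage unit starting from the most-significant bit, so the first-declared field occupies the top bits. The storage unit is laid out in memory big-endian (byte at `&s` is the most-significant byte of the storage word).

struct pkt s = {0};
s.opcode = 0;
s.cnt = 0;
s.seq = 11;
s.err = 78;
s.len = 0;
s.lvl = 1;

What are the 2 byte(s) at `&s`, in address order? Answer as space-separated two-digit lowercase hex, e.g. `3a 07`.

opcode:1 = 0 → 0x0 << 15 → word 0x0000
cnt:1 = 0 → 0x0 << 14 → word 0x0000
seq:4 = 11 → 0xb << 10 → word 0x2c00
err:7 = 78 → 0x4e << 3 → word 0x2e70
len:2 = 0 → 0x0 << 1 → word 0x2e70
lvl:1 = 1 → 0x1 << 0 → word 0x2e71
word = 0x2e71 → big-endian bytes:
  [0]=0x2e  [1]=0x71

2e 71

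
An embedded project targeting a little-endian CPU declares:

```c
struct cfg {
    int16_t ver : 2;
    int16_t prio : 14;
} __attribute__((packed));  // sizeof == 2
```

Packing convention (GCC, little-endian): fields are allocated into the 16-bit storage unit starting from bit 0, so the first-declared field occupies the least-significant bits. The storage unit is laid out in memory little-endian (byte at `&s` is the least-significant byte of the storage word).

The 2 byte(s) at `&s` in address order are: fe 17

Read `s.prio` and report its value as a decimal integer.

1535

[0]=0xfe [1]=0x17 (little-endian) → word 0x17fe
ver [0+:2] = (word>>0) & 0x3 = 2
prio [2+:14] = (word>>2) & 0x3fff = 1535  ←
prio signed 14b, MSB=0: value = 1535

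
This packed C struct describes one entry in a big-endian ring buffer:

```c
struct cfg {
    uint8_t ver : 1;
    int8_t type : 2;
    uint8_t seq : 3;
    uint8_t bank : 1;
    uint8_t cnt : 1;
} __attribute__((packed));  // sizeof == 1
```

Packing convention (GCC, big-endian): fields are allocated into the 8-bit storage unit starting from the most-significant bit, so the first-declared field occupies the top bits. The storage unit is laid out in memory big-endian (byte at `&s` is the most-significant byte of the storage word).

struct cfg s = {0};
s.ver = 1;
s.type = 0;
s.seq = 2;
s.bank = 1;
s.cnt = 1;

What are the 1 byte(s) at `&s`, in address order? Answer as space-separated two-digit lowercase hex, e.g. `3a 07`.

[7+:1] ver=1 & 0x1 = 0x1; word=0x80
[5+:2] type=0 & 0x3 = 0x0; word=0x80
[2+:3] seq=2 & 0x7 = 0x2; word=0x88
[1+:1] bank=1 & 0x1 = 0x1; word=0x8a
[0+:1] cnt=1 & 0x1 = 0x1; word=0x8b
word = 0x8b → big-endian bytes:
  [0]=0x8b

8b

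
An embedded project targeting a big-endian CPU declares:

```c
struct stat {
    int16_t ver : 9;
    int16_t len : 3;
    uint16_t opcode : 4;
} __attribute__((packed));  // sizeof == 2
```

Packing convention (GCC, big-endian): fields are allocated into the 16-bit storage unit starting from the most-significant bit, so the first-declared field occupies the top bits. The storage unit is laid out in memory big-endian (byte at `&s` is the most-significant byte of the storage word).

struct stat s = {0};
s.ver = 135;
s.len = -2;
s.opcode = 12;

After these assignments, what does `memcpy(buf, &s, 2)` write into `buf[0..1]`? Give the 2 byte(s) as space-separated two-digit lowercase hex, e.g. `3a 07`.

43 ec

[7+:9] ver=135 & 0x1ff = 0x87; word=0x4380
[4+:3] len=-2 & 0x7 = 0x6; word=0x43e0
[0+:4] opcode=12 & 0xf = 0xc; word=0x43ec
word = 0x43ec → big-endian bytes:
  [0]=0x43  [1]=0xec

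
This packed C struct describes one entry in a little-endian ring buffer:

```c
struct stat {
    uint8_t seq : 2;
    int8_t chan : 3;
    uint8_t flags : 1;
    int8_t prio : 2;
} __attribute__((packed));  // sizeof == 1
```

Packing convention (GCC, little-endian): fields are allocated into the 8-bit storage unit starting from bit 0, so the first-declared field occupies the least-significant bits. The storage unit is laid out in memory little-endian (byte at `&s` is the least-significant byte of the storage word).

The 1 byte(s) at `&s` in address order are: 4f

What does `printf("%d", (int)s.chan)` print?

[0]=0x4f (little-endian) → word 0x4f
seq:2 @ bit 0 → (0x4f>>0)&0x3 = 0x3
chan:3 @ bit 2 → (0x4f>>2)&0x7 = 0x3  ←
flags:1 @ bit 5 → (0x4f>>5)&0x1 = 0x0
prio:2 @ bit 6 → (0x4f>>6)&0x3 = 0x1
chan signed 3b, MSB=0: value = 3

3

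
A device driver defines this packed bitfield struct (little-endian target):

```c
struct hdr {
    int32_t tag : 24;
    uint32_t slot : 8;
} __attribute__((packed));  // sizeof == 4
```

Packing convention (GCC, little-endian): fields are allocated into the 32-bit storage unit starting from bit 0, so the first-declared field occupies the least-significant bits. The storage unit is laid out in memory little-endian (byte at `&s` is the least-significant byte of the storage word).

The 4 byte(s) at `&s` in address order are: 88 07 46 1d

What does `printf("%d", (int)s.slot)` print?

29

[0]=0x88 [1]=0x07 [2]=0x46 [3]=0x1d (little-endian) → word 0x1d460788
tag:24 @ bit 0 → (0x1d460788>>0)&0xffffff = 0x460788
slot:8 @ bit 24 → (0x1d460788>>24)&0xff = 0x1d  ←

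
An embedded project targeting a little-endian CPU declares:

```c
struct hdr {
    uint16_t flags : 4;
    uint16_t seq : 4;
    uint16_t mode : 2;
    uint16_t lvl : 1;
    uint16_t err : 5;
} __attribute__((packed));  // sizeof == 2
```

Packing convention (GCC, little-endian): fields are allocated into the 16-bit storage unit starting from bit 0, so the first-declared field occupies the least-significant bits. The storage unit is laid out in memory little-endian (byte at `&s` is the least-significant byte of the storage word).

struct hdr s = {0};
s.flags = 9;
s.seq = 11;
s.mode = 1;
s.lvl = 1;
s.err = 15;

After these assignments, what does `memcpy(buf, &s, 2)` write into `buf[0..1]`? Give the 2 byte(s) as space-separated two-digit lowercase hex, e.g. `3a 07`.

b9 7d

flags:4 = 9 → 0x9 << 0 → word 0x0009
seq:4 = 11 → 0xb << 4 → word 0x00b9
mode:2 = 1 → 0x1 << 8 → word 0x01b9
lvl:1 = 1 → 0x1 << 10 → word 0x05b9
err:5 = 15 → 0xf << 11 → word 0x7db9
word = 0x7db9 → little-endian bytes:
  [0]=0xb9  [1]=0x7d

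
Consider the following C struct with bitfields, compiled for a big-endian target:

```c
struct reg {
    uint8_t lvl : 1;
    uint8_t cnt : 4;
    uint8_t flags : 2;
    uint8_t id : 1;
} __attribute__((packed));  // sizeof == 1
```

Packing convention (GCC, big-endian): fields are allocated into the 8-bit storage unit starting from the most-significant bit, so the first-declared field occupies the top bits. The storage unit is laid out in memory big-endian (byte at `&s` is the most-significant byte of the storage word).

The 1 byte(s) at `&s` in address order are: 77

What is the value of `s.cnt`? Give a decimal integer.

[0]=0x77 (big-endian) → word 0x77
lvl:1 @ bit 7 → (0x77>>7)&0x1 = 0x0
cnt:4 @ bit 3 → (0x77>>3)&0xf = 0xe  ←
flags:2 @ bit 1 → (0x77>>1)&0x3 = 0x3
id:1 @ bit 0 → (0x77>>0)&0x1 = 0x1

14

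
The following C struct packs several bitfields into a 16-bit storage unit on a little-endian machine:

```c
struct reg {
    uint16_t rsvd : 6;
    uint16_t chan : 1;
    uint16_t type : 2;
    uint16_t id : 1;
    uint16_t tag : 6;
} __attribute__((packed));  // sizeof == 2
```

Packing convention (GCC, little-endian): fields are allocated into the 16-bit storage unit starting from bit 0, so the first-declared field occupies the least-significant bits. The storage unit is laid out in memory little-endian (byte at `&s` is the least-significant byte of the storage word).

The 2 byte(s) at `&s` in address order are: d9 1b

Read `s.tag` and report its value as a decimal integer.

[0]=0xd9 [1]=0x1b (little-endian) → word 0x1bd9
rsvd [0+:6] = (word>>0) & 0x3f = 25
chan [6+:1] = (word>>6) & 0x1 = 1
type [7+:2] = (word>>7) & 0x3 = 3
id [9+:1] = (word>>9) & 0x1 = 1
tag [10+:6] = (word>>10) & 0x3f = 6  ←

6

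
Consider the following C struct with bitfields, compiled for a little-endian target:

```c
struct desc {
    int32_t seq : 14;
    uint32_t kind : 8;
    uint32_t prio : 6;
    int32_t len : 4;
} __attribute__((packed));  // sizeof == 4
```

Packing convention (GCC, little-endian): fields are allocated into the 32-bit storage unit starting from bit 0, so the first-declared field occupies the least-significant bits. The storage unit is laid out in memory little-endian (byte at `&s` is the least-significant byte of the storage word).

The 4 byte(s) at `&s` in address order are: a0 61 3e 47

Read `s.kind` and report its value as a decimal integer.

249

[0]=0xa0 [1]=0x61 [2]=0x3e [3]=0x47 (little-endian) → word 0x473e61a0
seq:14 @ bit 0 → (0x473e61a0>>0)&0x3fff = 0x21a0
kind:8 @ bit 14 → (0x473e61a0>>14)&0xff = 0xf9  ←
prio:6 @ bit 22 → (0x473e61a0>>22)&0x3f = 0x1c
len:4 @ bit 28 → (0x473e61a0>>28)&0xf = 0x4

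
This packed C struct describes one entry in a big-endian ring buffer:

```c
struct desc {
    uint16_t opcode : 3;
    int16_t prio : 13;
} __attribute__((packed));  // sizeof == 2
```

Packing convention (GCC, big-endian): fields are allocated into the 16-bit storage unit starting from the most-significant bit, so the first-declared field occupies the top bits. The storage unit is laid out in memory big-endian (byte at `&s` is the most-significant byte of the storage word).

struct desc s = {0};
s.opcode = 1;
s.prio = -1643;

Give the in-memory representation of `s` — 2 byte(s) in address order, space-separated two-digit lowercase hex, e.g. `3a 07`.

39 95

opcode:3 = 1 → 0x1 << 13 → word 0x2000
prio:13 = -1643 → 0x1995 << 0 → word 0x3995
word = 0x3995 → big-endian bytes:
  [0]=0x39  [1]=0x95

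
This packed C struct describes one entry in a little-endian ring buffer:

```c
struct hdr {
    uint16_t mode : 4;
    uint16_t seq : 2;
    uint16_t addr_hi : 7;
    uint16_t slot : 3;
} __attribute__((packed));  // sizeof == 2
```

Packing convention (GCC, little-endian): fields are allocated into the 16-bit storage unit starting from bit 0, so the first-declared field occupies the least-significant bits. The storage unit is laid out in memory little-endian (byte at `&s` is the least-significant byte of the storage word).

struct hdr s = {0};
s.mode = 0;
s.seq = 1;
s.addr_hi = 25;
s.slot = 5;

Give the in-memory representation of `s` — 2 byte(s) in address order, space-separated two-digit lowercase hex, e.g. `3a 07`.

50 a6

mode:4 = 0 → 0x0 << 0 → word 0x0000
seq:2 = 1 → 0x1 << 4 → word 0x0010
addr_hi:7 = 25 → 0x19 << 6 → word 0x0650
slot:3 = 5 → 0x5 << 13 → word 0xa650
word = 0xa650 → little-endian bytes:
  [0]=0x50  [1]=0xa6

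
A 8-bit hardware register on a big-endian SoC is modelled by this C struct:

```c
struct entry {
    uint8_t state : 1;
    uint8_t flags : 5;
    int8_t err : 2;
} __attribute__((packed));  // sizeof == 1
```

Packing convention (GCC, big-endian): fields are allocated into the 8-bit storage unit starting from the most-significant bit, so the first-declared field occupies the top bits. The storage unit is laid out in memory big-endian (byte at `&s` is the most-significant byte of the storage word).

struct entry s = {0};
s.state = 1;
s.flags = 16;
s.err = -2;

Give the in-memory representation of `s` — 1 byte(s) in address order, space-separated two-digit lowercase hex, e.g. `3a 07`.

state (1b) val=1 bits=0x1 at bit 7: 0x80
flags (5b) val=16 bits=0x10 at bit 2: 0xc0
err (2b) val=-2 bits=0x2 at bit 0: 0xc2
word = 0xc2 → big-endian bytes:
  [0]=0xc2

c2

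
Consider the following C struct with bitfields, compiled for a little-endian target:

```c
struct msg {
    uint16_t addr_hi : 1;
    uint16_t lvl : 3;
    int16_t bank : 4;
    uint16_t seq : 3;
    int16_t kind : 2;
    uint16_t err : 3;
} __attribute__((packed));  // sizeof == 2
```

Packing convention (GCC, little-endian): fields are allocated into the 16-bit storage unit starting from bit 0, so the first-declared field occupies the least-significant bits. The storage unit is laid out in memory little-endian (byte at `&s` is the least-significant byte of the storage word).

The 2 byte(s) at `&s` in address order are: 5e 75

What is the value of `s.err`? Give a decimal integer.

3

[0]=0x5e [1]=0x75 (little-endian) → word 0x755e
addr_hi [0+:1] = (word>>0) & 0x1 = 0
lvl [1+:3] = (word>>1) & 0x7 = 7
bank [4+:4] = (word>>4) & 0xf = 5
seq [8+:3] = (word>>8) & 0x7 = 5
kind [11+:2] = (word>>11) & 0x3 = 2
err [13+:3] = (word>>13) & 0x7 = 3  ←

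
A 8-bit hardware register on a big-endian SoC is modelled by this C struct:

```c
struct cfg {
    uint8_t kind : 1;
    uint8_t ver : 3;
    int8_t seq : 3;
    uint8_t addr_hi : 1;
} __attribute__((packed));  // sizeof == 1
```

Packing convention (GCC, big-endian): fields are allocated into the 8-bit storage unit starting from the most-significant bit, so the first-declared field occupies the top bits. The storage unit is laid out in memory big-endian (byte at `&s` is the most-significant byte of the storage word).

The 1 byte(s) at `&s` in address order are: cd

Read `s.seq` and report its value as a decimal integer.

[0]=0xcd (big-endian) → word 0xcd
kind [7+:1] = (word>>7) & 0x1 = 1
ver [4+:3] = (word>>4) & 0x7 = 4
seq [1+:3] = (word>>1) & 0x7 = 6  ←
addr_hi [0+:1] = (word>>0) & 0x1 = 1
seq signed 3b, MSB=1: 6 - 8 = -2

-2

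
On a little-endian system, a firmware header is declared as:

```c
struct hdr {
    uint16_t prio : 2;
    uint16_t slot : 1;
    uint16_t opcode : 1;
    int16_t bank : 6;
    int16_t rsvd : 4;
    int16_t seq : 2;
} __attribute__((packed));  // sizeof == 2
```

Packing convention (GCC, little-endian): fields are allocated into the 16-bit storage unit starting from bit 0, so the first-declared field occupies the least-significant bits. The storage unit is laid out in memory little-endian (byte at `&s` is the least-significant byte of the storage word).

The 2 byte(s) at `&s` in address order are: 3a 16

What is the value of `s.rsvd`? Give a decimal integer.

5

[0]=0x3a [1]=0x16 (little-endian) → word 0x163a
prio:2 @ bit 0 → (0x163a>>0)&0x3 = 0x2
slot:1 @ bit 2 → (0x163a>>2)&0x1 = 0x0
opcode:1 @ bit 3 → (0x163a>>3)&0x1 = 0x1
bank:6 @ bit 4 → (0x163a>>4)&0x3f = 0x23
rsvd:4 @ bit 10 → (0x163a>>10)&0xf = 0x5  ←
seq:2 @ bit 14 → (0x163a>>14)&0x3 = 0x0
rsvd signed 4b, MSB=0: value = 5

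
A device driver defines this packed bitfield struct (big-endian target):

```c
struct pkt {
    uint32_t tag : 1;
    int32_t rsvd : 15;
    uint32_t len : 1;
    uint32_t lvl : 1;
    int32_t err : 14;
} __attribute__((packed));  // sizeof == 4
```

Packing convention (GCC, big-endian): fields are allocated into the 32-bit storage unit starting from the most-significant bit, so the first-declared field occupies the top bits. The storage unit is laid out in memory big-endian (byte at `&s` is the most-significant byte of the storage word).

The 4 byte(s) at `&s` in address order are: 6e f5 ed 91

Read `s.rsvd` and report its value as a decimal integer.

-4363

[0]=0x6e [1]=0xf5 [2]=0xed [3]=0x91 (big-endian) → word 0x6ef5ed91
tag [31+:1] = (word>>31) & 0x1 = 0
rsvd [16+:15] = (word>>16) & 0x7fff = 28405  ←
len [15+:1] = (word>>15) & 0x1 = 1
lvl [14+:1] = (word>>14) & 0x1 = 1
err [0+:14] = (word>>0) & 0x3fff = 11665
rsvd signed 15b, MSB=1: 28405 - 32768 = -4363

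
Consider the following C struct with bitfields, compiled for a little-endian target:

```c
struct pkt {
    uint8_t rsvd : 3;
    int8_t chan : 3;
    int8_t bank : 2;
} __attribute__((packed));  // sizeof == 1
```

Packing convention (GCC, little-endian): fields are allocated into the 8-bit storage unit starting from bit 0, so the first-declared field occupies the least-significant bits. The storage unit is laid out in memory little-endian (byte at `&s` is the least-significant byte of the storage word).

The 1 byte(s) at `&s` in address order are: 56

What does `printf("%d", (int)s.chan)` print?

2

[0]=0x56 (little-endian) → word 0x56
rsvd:3 @ bit 0 → (0x56>>0)&0x7 = 0x6
chan:3 @ bit 3 → (0x56>>3)&0x7 = 0x2  ←
bank:2 @ bit 6 → (0x56>>6)&0x3 = 0x1
chan signed 3b, MSB=0: value = 2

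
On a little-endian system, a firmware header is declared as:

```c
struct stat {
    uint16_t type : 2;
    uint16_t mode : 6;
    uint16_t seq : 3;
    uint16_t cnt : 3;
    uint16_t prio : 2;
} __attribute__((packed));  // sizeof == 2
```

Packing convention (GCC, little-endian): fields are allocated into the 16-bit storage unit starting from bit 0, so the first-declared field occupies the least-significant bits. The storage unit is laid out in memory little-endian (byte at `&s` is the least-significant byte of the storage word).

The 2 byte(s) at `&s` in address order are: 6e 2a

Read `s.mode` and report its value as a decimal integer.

[0]=0x6e [1]=0x2a (little-endian) → word 0x2a6e
type:2 @ bit 0 → (0x2a6e>>0)&0x3 = 0x2
mode:6 @ bit 2 → (0x2a6e>>2)&0x3f = 0x1b  ←
seq:3 @ bit 8 → (0x2a6e>>8)&0x7 = 0x2
cnt:3 @ bit 11 → (0x2a6e>>11)&0x7 = 0x5
prio:2 @ bit 14 → (0x2a6e>>14)&0x3 = 0x0

27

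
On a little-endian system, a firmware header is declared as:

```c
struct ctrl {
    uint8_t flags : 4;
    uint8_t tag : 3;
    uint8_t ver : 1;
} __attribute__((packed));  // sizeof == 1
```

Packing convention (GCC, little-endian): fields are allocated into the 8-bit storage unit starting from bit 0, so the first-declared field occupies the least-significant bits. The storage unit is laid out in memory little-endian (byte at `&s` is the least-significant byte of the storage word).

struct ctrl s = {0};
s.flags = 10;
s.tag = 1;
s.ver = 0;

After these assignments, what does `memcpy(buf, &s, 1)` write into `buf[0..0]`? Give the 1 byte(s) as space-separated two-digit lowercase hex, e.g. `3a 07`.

1a

[0+:4] flags=10 & 0xf = 0xa; word=0x0a
[4+:3] tag=1 & 0x7 = 0x1; word=0x1a
[7+:1] ver=0 & 0x1 = 0x0; word=0x1a
word = 0x1a → little-endian bytes:
  [0]=0x1a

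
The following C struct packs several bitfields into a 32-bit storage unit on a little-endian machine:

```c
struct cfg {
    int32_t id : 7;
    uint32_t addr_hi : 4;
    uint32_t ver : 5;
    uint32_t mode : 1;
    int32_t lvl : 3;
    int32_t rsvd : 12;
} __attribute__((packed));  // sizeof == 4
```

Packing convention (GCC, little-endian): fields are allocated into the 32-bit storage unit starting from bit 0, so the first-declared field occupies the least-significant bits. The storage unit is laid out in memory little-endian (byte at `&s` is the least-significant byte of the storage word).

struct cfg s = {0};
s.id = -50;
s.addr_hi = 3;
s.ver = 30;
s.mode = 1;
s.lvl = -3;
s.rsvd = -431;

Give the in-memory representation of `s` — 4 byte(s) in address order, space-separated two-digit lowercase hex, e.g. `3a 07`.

ce f1 1b e5

id:7 = -50 → 0x4e << 0 → word 0x0000004e
addr_hi:4 = 3 → 0x3 << 7 → word 0x000001ce
ver:5 = 30 → 0x1e << 11 → word 0x0000f1ce
mode:1 = 1 → 0x1 << 16 → word 0x0001f1ce
lvl:3 = -3 → 0x5 << 17 → word 0x000bf1ce
rsvd:12 = -431 → 0xe51 << 20 → word 0xe51bf1ce
word = 0xe51bf1ce → little-endian bytes:
  [0]=0xce  [1]=0xf1  [2]=0x1b  [3]=0xe5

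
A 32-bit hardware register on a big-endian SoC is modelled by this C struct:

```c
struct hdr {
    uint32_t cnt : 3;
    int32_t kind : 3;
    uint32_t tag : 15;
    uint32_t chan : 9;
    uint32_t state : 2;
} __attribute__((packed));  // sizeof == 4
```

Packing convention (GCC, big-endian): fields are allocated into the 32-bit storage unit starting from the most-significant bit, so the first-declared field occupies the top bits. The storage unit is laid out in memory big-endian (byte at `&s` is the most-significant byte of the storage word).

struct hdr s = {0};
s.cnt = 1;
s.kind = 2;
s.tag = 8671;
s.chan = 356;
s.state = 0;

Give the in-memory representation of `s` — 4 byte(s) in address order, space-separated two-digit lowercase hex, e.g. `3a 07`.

29 0e fd 90

[29+:3] cnt=1 & 0x7 = 0x1; word=0x20000000
[26+:3] kind=2 & 0x7 = 0x2; word=0x28000000
[11+:15] tag=8671 & 0x7fff = 0x21df; word=0x290ef800
[2+:9] chan=356 & 0x1ff = 0x164; word=0x290efd90
[0+:2] state=0 & 0x3 = 0x0; word=0x290efd90
word = 0x290efd90 → big-endian bytes:
  [0]=0x29  [1]=0x0e  [2]=0xfd  [3]=0x90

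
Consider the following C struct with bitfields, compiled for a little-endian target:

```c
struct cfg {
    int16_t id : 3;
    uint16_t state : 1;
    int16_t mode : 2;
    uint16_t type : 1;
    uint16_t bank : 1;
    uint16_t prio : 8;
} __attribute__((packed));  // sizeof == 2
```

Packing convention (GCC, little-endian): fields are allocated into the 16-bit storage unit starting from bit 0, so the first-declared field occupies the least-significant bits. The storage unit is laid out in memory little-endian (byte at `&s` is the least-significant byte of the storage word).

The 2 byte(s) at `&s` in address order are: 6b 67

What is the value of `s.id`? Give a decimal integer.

[0]=0x6b [1]=0x67 (little-endian) → word 0x676b
id:3 @ bit 0 → (0x676b>>0)&0x7 = 0x3  ←
state:1 @ bit 3 → (0x676b>>3)&0x1 = 0x1
mode:2 @ bit 4 → (0x676b>>4)&0x3 = 0x2
type:1 @ bit 6 → (0x676b>>6)&0x1 = 0x1
bank:1 @ bit 7 → (0x676b>>7)&0x1 = 0x0
prio:8 @ bit 8 → (0x676b>>8)&0xff = 0x67
id signed 3b, MSB=0: value = 3

3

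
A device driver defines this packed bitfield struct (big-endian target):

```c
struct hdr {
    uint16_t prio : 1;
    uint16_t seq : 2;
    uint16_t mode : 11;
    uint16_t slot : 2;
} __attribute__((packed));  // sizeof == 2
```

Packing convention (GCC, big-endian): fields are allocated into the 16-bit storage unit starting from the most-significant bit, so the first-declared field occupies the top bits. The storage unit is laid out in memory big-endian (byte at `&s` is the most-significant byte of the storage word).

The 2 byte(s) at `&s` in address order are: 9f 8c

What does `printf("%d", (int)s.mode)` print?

2019

[0]=0x9f [1]=0x8c (big-endian) → word 0x9f8c
prio [15+:1] = (word>>15) & 0x1 = 1
seq [13+:2] = (word>>13) & 0x3 = 0
mode [2+:11] = (word>>2) & 0x7ff = 2019  ←
slot [0+:2] = (word>>0) & 0x3 = 0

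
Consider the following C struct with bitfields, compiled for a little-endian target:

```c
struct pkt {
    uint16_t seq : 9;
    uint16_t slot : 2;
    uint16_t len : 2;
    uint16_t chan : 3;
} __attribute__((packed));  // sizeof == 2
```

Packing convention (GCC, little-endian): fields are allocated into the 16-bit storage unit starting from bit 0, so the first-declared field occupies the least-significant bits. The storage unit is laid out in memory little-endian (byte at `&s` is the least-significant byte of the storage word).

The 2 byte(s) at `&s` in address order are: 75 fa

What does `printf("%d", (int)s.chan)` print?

[0]=0x75 [1]=0xfa (little-endian) → word 0xfa75
seq [0+:9] = (word>>0) & 0x1ff = 117
slot [9+:2] = (word>>9) & 0x3 = 1
len [11+:2] = (word>>11) & 0x3 = 3
chan [13+:3] = (word>>13) & 0x7 = 7  ←

7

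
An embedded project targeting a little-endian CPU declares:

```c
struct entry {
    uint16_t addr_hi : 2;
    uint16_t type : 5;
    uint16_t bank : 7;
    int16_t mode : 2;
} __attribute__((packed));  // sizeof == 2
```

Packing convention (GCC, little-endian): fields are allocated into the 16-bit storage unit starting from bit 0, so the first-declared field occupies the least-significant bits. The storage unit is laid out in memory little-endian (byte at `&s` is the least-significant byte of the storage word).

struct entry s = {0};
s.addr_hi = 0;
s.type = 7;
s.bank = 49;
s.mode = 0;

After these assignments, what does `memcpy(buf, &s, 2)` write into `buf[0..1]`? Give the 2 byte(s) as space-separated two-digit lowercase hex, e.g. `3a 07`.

addr_hi (2b) val=0 bits=0x0 at bit 0: 0x0000
type (5b) val=7 bits=0x7 at bit 2: 0x001c
bank (7b) val=49 bits=0x31 at bit 7: 0x189c
mode (2b) val=0 bits=0x0 at bit 14: 0x189c
word = 0x189c → little-endian bytes:
  [0]=0x9c  [1]=0x18

9c 18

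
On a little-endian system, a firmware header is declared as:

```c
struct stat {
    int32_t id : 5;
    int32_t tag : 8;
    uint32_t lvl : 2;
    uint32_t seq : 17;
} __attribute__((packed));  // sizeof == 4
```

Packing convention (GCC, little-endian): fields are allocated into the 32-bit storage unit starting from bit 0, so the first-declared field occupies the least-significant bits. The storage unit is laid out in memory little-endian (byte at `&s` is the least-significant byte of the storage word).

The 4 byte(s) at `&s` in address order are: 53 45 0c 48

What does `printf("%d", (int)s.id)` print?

-13

[0]=0x53 [1]=0x45 [2]=0x0c [3]=0x48 (little-endian) → word 0x480c4553
id [0+:5] = (word>>0) & 0x1f = 19  ←
tag [5+:8] = (word>>5) & 0xff = 42
lvl [13+:2] = (word>>13) & 0x3 = 2
seq [15+:17] = (word>>15) & 0x1ffff = 36888
id signed 5b, MSB=1: 19 - 32 = -13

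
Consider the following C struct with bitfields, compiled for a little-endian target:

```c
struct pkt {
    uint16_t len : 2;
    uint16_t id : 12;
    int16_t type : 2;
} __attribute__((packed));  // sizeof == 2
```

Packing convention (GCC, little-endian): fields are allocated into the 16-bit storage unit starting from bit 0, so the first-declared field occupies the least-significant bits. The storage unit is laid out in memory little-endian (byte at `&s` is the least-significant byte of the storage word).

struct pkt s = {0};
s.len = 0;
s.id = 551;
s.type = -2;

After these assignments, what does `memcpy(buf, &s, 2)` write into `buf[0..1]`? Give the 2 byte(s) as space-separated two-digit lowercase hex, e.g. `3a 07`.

9c 88

len (2b) val=0 bits=0x0 at bit 0: 0x0000
id (12b) val=551 bits=0x227 at bit 2: 0x089c
type (2b) val=-2 bits=0x2 at bit 14: 0x889c
word = 0x889c → little-endian bytes:
  [0]=0x9c  [1]=0x88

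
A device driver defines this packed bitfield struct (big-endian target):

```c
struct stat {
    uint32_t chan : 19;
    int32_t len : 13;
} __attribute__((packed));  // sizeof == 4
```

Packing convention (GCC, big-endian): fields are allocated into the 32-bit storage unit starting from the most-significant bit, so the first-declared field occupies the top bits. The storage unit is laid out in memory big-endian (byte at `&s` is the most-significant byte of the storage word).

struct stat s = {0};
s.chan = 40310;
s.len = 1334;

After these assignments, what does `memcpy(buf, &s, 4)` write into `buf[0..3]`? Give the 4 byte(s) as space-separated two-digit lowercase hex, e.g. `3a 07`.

13 ae c5 36

[13+:19] chan=40310 & 0x7ffff = 0x9d76; word=0x13aec000
[0+:13] len=1334 & 0x1fff = 0x536; word=0x13aec536
word = 0x13aec536 → big-endian bytes:
  [0]=0x13  [1]=0xae  [2]=0xc5  [3]=0x36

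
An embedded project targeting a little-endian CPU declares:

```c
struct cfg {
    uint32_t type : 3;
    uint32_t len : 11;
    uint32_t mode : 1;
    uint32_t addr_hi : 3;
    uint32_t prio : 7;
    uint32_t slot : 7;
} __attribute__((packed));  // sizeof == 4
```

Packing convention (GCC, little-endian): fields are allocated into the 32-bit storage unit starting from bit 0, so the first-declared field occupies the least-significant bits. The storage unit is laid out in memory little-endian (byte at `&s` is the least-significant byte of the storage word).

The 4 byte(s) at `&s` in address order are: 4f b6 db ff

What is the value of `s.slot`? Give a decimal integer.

127

[0]=0x4f [1]=0xb6 [2]=0xdb [3]=0xff (little-endian) → word 0xffdbb64f
type [0+:3] = (word>>0) & 0x7 = 7
len [3+:11] = (word>>3) & 0x7ff = 1737
mode [14+:1] = (word>>14) & 0x1 = 0
addr_hi [15+:3] = (word>>15) & 0x7 = 7
prio [18+:7] = (word>>18) & 0x7f = 118
slot [25+:7] = (word>>25) & 0x7f = 127  ←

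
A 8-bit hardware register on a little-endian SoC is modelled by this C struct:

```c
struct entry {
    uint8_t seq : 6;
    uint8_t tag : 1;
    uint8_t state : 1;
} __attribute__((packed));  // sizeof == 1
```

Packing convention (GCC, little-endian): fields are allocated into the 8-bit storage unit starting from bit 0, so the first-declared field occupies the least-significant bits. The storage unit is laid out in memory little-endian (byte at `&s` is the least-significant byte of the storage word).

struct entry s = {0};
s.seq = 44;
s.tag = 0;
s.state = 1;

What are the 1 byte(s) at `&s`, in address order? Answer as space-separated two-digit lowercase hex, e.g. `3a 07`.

ac

[0+:6] seq=44 & 0x3f = 0x2c; word=0x2c
[6+:1] tag=0 & 0x1 = 0x0; word=0x2c
[7+:1] state=1 & 0x1 = 0x1; word=0xac
word = 0xac → little-endian bytes:
  [0]=0xac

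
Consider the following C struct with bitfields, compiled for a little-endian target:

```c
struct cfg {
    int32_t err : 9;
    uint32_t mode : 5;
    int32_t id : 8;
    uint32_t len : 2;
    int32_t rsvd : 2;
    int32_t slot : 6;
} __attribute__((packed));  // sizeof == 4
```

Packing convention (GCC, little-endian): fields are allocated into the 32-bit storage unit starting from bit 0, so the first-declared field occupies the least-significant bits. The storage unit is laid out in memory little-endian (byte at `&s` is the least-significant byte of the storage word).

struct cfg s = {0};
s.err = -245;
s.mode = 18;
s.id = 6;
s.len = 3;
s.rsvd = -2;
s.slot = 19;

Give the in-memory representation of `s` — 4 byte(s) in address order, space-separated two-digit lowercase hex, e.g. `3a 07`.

[0+:9] err=-245 & 0x1ff = 0x10b; word=0x0000010b
[9+:5] mode=18 & 0x1f = 0x12; word=0x0000250b
[14+:8] id=6 & 0xff = 0x6; word=0x0001a50b
[22+:2] len=3 & 0x3 = 0x3; word=0x00c1a50b
[24+:2] rsvd=-2 & 0x3 = 0x2; word=0x02c1a50b
[26+:6] slot=19 & 0x3f = 0x13; word=0x4ec1a50b
word = 0x4ec1a50b → little-endian bytes:
  [0]=0x0b  [1]=0xa5  [2]=0xc1  [3]=0x4e

0b a5 c1 4e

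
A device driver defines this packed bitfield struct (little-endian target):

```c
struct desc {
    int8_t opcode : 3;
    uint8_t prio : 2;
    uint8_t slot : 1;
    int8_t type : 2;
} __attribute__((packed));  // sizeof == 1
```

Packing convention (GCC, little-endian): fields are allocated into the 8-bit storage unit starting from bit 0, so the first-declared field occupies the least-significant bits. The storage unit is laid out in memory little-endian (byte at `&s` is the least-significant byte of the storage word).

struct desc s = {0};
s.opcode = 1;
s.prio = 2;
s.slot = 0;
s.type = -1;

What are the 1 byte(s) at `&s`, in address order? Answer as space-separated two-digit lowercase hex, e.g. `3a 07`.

d1

opcode:3 = 1 → 0x1 << 0 → word 0x01
prio:2 = 2 → 0x2 << 3 → word 0x11
slot:1 = 0 → 0x0 << 5 → word 0x11
type:2 = -1 → 0x3 << 6 → word 0xd1
word = 0xd1 → little-endian bytes:
  [0]=0xd1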